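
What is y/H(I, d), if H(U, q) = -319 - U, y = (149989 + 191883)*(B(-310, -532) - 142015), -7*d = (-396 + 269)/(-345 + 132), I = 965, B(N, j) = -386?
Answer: 4056909556/107 ≈ 3.7915e+7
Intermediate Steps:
d = -127/1491 (d = -(-396 + 269)/(7*(-345 + 132)) = -(-127)/(7*(-213)) = -(-127)*(-1)/(7*213) = -⅐*127/213 = -127/1491 ≈ -0.085178)
y = -48682914672 (y = (149989 + 191883)*(-386 - 142015) = 341872*(-142401) = -48682914672)
y/H(I, d) = -48682914672/(-319 - 1*965) = -48682914672/(-319 - 965) = -48682914672/(-1284) = -48682914672*(-1/1284) = 4056909556/107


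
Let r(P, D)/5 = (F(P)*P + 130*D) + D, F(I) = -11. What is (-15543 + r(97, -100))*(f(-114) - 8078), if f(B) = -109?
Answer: 707176686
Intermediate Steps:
r(P, D) = -55*P + 655*D (r(P, D) = 5*((-11*P + 130*D) + D) = 5*(-11*P + 131*D) = -55*P + 655*D)
(-15543 + r(97, -100))*(f(-114) - 8078) = (-15543 + (-55*97 + 655*(-100)))*(-109 - 8078) = (-15543 + (-5335 - 65500))*(-8187) = (-15543 - 70835)*(-8187) = -86378*(-8187) = 707176686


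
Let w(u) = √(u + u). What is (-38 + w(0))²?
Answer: 1444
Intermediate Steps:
w(u) = √2*√u (w(u) = √(2*u) = √2*√u)
(-38 + w(0))² = (-38 + √2*√0)² = (-38 + √2*0)² = (-38 + 0)² = (-38)² = 1444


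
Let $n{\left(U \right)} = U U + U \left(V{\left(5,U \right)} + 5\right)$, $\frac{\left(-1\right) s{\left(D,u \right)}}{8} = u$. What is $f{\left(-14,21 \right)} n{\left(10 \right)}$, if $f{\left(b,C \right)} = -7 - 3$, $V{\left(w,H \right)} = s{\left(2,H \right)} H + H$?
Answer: $77500$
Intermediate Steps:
$s{\left(D,u \right)} = - 8 u$
$V{\left(w,H \right)} = H - 8 H^{2}$ ($V{\left(w,H \right)} = - 8 H H + H = - 8 H^{2} + H = H - 8 H^{2}$)
$f{\left(b,C \right)} = -10$ ($f{\left(b,C \right)} = -7 - 3 = -10$)
$n{\left(U \right)} = U^{2} + U \left(5 + U \left(1 - 8 U\right)\right)$ ($n{\left(U \right)} = U U + U \left(U \left(1 - 8 U\right) + 5\right) = U^{2} + U \left(5 + U \left(1 - 8 U\right)\right)$)
$f{\left(-14,21 \right)} n{\left(10 \right)} = - 10 \cdot 10 \left(5 + 10 - 10 \left(-1 + 8 \cdot 10\right)\right) = - 10 \cdot 10 \left(5 + 10 - 10 \left(-1 + 80\right)\right) = - 10 \cdot 10 \left(5 + 10 - 10 \cdot 79\right) = - 10 \cdot 10 \left(5 + 10 - 790\right) = - 10 \cdot 10 \left(-775\right) = \left(-10\right) \left(-7750\right) = 77500$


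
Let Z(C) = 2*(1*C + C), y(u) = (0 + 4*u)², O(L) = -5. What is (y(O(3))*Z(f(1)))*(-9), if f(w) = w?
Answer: -14400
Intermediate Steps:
y(u) = 16*u² (y(u) = (4*u)² = 16*u²)
Z(C) = 4*C (Z(C) = 2*(C + C) = 2*(2*C) = 4*C)
(y(O(3))*Z(f(1)))*(-9) = ((16*(-5)²)*(4*1))*(-9) = ((16*25)*4)*(-9) = (400*4)*(-9) = 1600*(-9) = -14400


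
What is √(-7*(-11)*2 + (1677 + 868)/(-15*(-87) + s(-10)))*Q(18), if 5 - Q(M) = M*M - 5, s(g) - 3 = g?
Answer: -471*√29195914/649 ≈ -3921.4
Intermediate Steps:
s(g) = 3 + g
Q(M) = 10 - M² (Q(M) = 5 - (M*M - 5) = 5 - (M² - 5) = 5 - (-5 + M²) = 5 + (5 - M²) = 10 - M²)
√(-7*(-11)*2 + (1677 + 868)/(-15*(-87) + s(-10)))*Q(18) = √(-7*(-11)*2 + (1677 + 868)/(-15*(-87) + (3 - 10)))*(10 - 1*18²) = √(77*2 + 2545/(1305 - 7))*(10 - 1*324) = √(154 + 2545/1298)*(10 - 324) = √(154 + 2545*(1/1298))*(-314) = √(154 + 2545/1298)*(-314) = √(202437/1298)*(-314) = (3*√29195914/1298)*(-314) = -471*√29195914/649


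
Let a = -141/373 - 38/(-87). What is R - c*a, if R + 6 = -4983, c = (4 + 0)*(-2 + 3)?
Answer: -161905667/32451 ≈ -4989.2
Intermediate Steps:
c = 4 (c = 4*1 = 4)
R = -4989 (R = -6 - 4983 = -4989)
a = 1907/32451 (a = -141*1/373 - 38*(-1/87) = -141/373 + 38/87 = 1907/32451 ≈ 0.058766)
R - c*a = -4989 - 4*1907/32451 = -4989 - 1*7628/32451 = -4989 - 7628/32451 = -161905667/32451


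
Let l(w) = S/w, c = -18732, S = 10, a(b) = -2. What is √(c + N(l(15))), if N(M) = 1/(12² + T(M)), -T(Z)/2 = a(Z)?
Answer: I*√102576395/74 ≈ 136.86*I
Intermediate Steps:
T(Z) = 4 (T(Z) = -2*(-2) = 4)
l(w) = 10/w
N(M) = 1/148 (N(M) = 1/(12² + 4) = 1/(144 + 4) = 1/148)
√(c + N(l(15))) = √(-18732 + 1/148) = √(-2772335/148) = I*√102576395/74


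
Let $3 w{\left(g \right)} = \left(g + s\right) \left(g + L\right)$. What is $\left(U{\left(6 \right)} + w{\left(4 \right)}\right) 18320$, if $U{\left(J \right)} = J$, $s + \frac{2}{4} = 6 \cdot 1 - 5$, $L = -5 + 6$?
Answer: $247320$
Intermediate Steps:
$L = 1$
$s = \frac{1}{2}$ ($s = - \frac{1}{2} + \left(6 \cdot 1 - 5\right) = - \frac{1}{2} + \left(6 - 5\right) = - \frac{1}{2} + 1 = \frac{1}{2} \approx 0.5$)
$w{\left(g \right)} = \frac{\left(1 + g\right) \left(\frac{1}{2} + g\right)}{3}$ ($w{\left(g \right)} = \frac{\left(g + \frac{1}{2}\right) \left(g + 1\right)}{3} = \frac{\left(\frac{1}{2} + g\right) \left(1 + g\right)}{3} = \frac{\left(1 + g\right) \left(\frac{1}{2} + g\right)}{3}$)
$\left(U{\left(6 \right)} + w{\left(4 \right)}\right) 18320 = \left(6 + \left(\frac{1}{6} + \frac{1}{2} \cdot 4 + \frac{4^{2}}{3}\right)\right) 18320 = \left(6 + \left(\frac{1}{6} + 2 + \frac{1}{3} \cdot 16\right)\right) 18320 = \left(6 + \left(\frac{1}{6} + 2 + \frac{16}{3}\right)\right) 18320 = \left(6 + \frac{15}{2}\right) 18320 = \frac{27}{2} \cdot 18320 = 247320$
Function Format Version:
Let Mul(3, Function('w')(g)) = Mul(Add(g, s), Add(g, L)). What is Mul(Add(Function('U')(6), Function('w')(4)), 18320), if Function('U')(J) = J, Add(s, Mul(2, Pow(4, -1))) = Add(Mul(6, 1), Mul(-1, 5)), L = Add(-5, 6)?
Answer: 247320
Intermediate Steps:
L = 1
s = Rational(1, 2) (s = Add(Rational(-1, 2), Add(Mul(6, 1), Mul(-1, 5))) = Add(Rational(-1, 2), Add(6, -5)) = Add(Rational(-1, 2), 1) = Rational(1, 2) ≈ 0.50000)
Function('w')(g) = Mul(Rational(1, 3), Add(1, g), Add(Rational(1, 2), g)) (Function('w')(g) = Mul(Rational(1, 3), Mul(Add(g, Rational(1, 2)), Add(g, 1))) = Mul(Rational(1, 3), Mul(Add(Rational(1, 2), g), Add(1, g))) = Mul(Rational(1, 3), Mul(Add(1, g), Add(Rational(1, 2), g))) = Mul(Rational(1, 3), Add(1, g), Add(Rational(1, 2), g)))
Mul(Add(Function('U')(6), Function('w')(4)), 18320) = Mul(Add(6, Add(Rational(1, 6), Mul(Rational(1, 2), 4), Mul(Rational(1, 3), Pow(4, 2)))), 18320) = Mul(Add(6, Add(Rational(1, 6), 2, Mul(Rational(1, 3), 16))), 18320) = Mul(Add(6, Add(Rational(1, 6), 2, Rational(16, 3))), 18320) = Mul(Add(6, Rational(15, 2)), 18320) = Mul(Rational(27, 2), 18320) = 247320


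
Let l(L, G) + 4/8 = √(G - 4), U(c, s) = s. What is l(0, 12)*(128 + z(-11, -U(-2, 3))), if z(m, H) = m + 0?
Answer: -117/2 + 234*√2 ≈ 272.43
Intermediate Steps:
l(L, G) = -½ + √(-4 + G) (l(L, G) = -½ + √(G - 4) = -½ + √(-4 + G))
z(m, H) = m
l(0, 12)*(128 + z(-11, -U(-2, 3))) = (-½ + √(-4 + 12))*(128 - 11) = (-½ + √8)*117 = (-½ + 2*√2)*117 = -117/2 + 234*√2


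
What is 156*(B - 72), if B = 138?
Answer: 10296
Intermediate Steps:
156*(B - 72) = 156*(138 - 72) = 156*66 = 10296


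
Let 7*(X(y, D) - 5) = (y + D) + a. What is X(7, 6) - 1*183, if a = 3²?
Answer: -1224/7 ≈ -174.86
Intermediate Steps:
a = 9
X(y, D) = 44/7 + D/7 + y/7 (X(y, D) = 5 + ((y + D) + 9)/7 = 5 + ((D + y) + 9)/7 = 5 + (9 + D + y)/7 = 5 + (9/7 + D/7 + y/7) = 44/7 + D/7 + y/7)
X(7, 6) - 1*183 = (44/7 + (⅐)*6 + (⅐)*7) - 1*183 = (44/7 + 6/7 + 1) - 183 = 57/7 - 183 = -1224/7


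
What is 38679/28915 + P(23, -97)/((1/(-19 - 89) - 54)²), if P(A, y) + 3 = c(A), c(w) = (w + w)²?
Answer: 2028650017911/983800750435 ≈ 2.0621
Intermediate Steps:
c(w) = 4*w² (c(w) = (2*w)² = 4*w²)
P(A, y) = -3 + 4*A²
38679/28915 + P(23, -97)/((1/(-19 - 89) - 54)²) = 38679/28915 + (-3 + 4*23²)/((1/(-19 - 89) - 54)²) = 38679*(1/28915) + (-3 + 4*529)/((1/(-108) - 54)²) = 38679/28915 + (-3 + 2116)/((-1/108 - 54)²) = 38679/28915 + 2113/((-5833/108)²) = 38679/28915 + 2113/(34023889/11664) = 38679/28915 + 2113*(11664/34023889) = 38679/28915 + 24646032/34023889 = 2028650017911/983800750435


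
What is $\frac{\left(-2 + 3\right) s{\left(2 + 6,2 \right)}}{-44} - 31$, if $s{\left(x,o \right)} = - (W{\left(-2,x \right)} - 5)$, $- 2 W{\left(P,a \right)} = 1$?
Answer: $- \frac{249}{8} \approx -31.125$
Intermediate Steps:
$W{\left(P,a \right)} = - \frac{1}{2}$ ($W{\left(P,a \right)} = \left(- \frac{1}{2}\right) 1 = - \frac{1}{2}$)
$s{\left(x,o \right)} = \frac{11}{2}$ ($s{\left(x,o \right)} = - (- \frac{1}{2} - 5) = \left(-1\right) \left(- \frac{11}{2}\right) = \frac{11}{2}$)
$\frac{\left(-2 + 3\right) s{\left(2 + 6,2 \right)}}{-44} - 31 = \frac{\left(-2 + 3\right) \frac{11}{2}}{-44} - 31 = - \frac{1 \cdot \frac{11}{2}}{44} - 31 = \left(- \frac{1}{44}\right) \frac{11}{2} - 31 = - \frac{1}{8} - 31 = - \frac{249}{8}$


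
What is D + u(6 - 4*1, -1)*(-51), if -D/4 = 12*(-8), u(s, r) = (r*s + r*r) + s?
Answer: 333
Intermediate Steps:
u(s, r) = s + r² + r*s (u(s, r) = (r*s + r²) + s = (r² + r*s) + s = s + r² + r*s)
D = 384 (D = -48*(-8) = -4*(-96) = 384)
D + u(6 - 4*1, -1)*(-51) = 384 + ((6 - 4*1) + (-1)² - (6 - 4*1))*(-51) = 384 + ((6 - 4) + 1 - (6 - 4))*(-51) = 384 + (2 + 1 - 1*2)*(-51) = 384 + (2 + 1 - 2)*(-51) = 384 + 1*(-51) = 384 - 51 = 333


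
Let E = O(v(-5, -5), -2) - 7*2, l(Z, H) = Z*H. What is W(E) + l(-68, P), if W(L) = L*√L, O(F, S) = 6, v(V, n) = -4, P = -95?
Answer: 6460 - 16*I*√2 ≈ 6460.0 - 22.627*I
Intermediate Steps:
l(Z, H) = H*Z
E = -8 (E = 6 - 7*2 = 6 - 14 = -8)
W(L) = L^(3/2)
W(E) + l(-68, P) = (-8)^(3/2) - 95*(-68) = -16*I*√2 + 6460 = 6460 - 16*I*√2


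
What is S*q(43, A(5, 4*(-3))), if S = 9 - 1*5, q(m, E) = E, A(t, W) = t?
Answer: 20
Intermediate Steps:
S = 4 (S = 9 - 5 = 4)
S*q(43, A(5, 4*(-3))) = 4*5 = 20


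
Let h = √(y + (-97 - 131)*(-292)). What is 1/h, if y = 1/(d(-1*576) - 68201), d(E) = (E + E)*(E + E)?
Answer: √105512092361976487/83812726129 ≈ 0.0038756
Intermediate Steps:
d(E) = 4*E² (d(E) = (2*E)*(2*E) = 4*E²)
y = 1/1258903 (y = 1/(4*(-1*576)² - 68201) = 1/(4*(-576)² - 68201) = 1/(4*331776 - 68201) = 1/(1327104 - 68201) = 1/1258903 ≈ 7.9434e-7)
h = √105512092361976487/1258903 (h = √(1/1258903 + (-97 - 131)*(-292)) = √(1/1258903 - 228*(-292)) = √(1/1258903 + 66576) = √(83812726129/1258903) = √105512092361976487/1258903 ≈ 258.02)
1/h = 1/(√105512092361976487/1258903) = √105512092361976487/83812726129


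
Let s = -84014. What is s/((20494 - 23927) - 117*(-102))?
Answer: -84014/8501 ≈ -9.8828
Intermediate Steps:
s/((20494 - 23927) - 117*(-102)) = -84014/((20494 - 23927) - 117*(-102)) = -84014/(-3433 + 11934) = -84014/8501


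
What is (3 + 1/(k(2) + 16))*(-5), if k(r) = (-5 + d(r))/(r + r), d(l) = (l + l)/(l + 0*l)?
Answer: -935/61 ≈ -15.328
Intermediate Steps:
d(l) = 2 (d(l) = (2*l)/(l + 0) = (2*l)/l = 2)
k(r) = -3/(2*r) (k(r) = (-5 + 2)/(r + r) = -3*1/(2*r) = -3/(2*r))
(3 + 1/(k(2) + 16))*(-5) = (3 + 1/(-3/2/2 + 16))*(-5) = (3 + 1/(-3/2*½ + 16))*(-5) = (3 + 1/(-¾ + 16))*(-5) = (3 + 1/(61/4))*(-5) = (3 + 4/61)*(-5) = (187/61)*(-5) = -935/61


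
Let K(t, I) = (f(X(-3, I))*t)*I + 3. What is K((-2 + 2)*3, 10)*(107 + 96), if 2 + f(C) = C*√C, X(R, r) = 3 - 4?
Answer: 609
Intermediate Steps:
X(R, r) = -1
f(C) = -2 + C^(3/2) (f(C) = -2 + C*√C = -2 + C^(3/2))
K(t, I) = 3 + I*t*(-2 - I) (K(t, I) = ((-2 + (-1)^(3/2))*t)*I + 3 = ((-2 - I)*t)*I + 3 = (t*(-2 - I))*I + 3 = I*t*(-2 - I) + 3 = 3 + I*t*(-2 - I))
K((-2 + 2)*3, 10)*(107 + 96) = (3 - 1*10*(-2 + 2)*3*(2 + I))*(107 + 96) = (3 - 1*10*0*3*(2 + I))*203 = (3 - 1*10*0*(2 + I))*203 = (3 + 0)*203 = 3*203 = 609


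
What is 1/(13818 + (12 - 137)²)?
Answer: 1/29443 ≈ 3.3964e-5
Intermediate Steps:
1/(13818 + (12 - 137)²) = 1/(13818 + (-125)²) = 1/(13818 + 15625) = 1/29443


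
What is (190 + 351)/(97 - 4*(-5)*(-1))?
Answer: 541/77 ≈ 7.0260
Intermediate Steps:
(190 + 351)/(97 - 4*(-5)*(-1)) = 541/(97 + 20*(-1)) = 541/(97 - 20) = 541/77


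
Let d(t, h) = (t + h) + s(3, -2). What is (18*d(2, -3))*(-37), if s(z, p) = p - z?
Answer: 3996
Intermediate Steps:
d(t, h) = -5 + h + t (d(t, h) = (t + h) + (-2 - 1*3) = (h + t) + (-2 - 3) = (h + t) - 5 = -5 + h + t)
(18*d(2, -3))*(-37) = (18*(-5 - 3 + 2))*(-37) = (18*(-6))*(-37) = -108*(-37) = 3996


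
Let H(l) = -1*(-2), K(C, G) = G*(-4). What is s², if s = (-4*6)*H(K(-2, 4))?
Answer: 2304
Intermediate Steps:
K(C, G) = -4*G
H(l) = 2
s = -48 (s = -4*6*2 = -24*2 = -48)
s² = (-48)² = 2304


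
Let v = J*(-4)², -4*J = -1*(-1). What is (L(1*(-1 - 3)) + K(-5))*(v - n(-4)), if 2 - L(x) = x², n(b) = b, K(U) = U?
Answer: 0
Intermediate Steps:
J = -¼ (J = -(-1)*(-1)/4 = -¼*1 = -¼ ≈ -0.25000)
L(x) = 2 - x²
v = -4 (v = -¼*(-4)² = -¼*16 = -4)
(L(1*(-1 - 3)) + K(-5))*(v - n(-4)) = ((2 - (1*(-1 - 3))²) - 5)*(-4 - 1*(-4)) = ((2 - (1*(-4))²) - 5)*(-4 + 4) = ((2 - 1*(-4)²) - 5)*0 = ((2 - 1*16) - 5)*0 = ((2 - 16) - 5)*0 = (-14 - 5)*0 = -19*0 = 0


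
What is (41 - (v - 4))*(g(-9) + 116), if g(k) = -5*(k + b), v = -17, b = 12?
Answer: 6262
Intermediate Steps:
g(k) = -60 - 5*k (g(k) = -5*(k + 12) = -5*(12 + k) = -60 - 5*k)
(41 - (v - 4))*(g(-9) + 116) = (41 - (-17 - 4))*((-60 - 5*(-9)) + 116) = (41 - 1*(-21))*((-60 + 45) + 116) = (41 + 21)*(-15 + 116) = 62*101 = 6262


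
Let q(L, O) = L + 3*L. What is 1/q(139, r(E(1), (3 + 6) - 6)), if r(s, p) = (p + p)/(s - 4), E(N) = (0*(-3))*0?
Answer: 1/556 ≈ 0.0017986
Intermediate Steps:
E(N) = 0 (E(N) = 0*0 = 0)
r(s, p) = 2*p/(-4 + s) (r(s, p) = (2*p)/(-4 + s) = 2*p/(-4 + s))
q(L, O) = 4*L
1/q(139, r(E(1), (3 + 6) - 6)) = 1/(4*139) = 1/556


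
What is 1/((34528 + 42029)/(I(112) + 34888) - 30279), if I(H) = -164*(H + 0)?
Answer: -16520/500132523 ≈ -3.3031e-5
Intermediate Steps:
I(H) = -164*H
1/((34528 + 42029)/(I(112) + 34888) - 30279) = 1/((34528 + 42029)/(-164*112 + 34888) - 30279) = 1/(76557/(-18368 + 34888) - 30279) = 1/(76557/16520 - 30279) = 1/(-500132523/16520) = -16520/500132523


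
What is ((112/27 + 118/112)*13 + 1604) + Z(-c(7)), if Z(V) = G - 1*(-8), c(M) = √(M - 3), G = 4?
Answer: 2545637/1512 ≈ 1683.6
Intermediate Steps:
c(M) = √(-3 + M)
Z(V) = 12 (Z(V) = 4 - 1*(-8) = 4 + 8 = 12)
((112/27 + 118/112)*13 + 1604) + Z(-c(7)) = ((112/27 + 118/112)*13 + 1604) + 12 = ((112*(1/27) + 118*(1/112))*13 + 1604) + 12 = ((112/27 + 59/56)*13 + 1604) + 12 = ((7865/1512)*13 + 1604) + 12 = (102245/1512 + 1604) + 12 = 2527493/1512 + 12 = 2545637/1512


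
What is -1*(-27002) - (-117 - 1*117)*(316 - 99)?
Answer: 77780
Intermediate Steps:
-1*(-27002) - (-117 - 1*117)*(316 - 99) = 27002 - (-117 - 117)*217 = 27002 - (-234)*217 = 27002 - 1*(-50778) = 27002 + 50778 = 77780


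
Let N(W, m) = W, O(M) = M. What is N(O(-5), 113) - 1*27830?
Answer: -27835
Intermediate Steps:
N(O(-5), 113) - 1*27830 = -5 - 1*27830 = -5 - 27830 = -27835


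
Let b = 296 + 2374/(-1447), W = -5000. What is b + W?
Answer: -6809062/1447 ≈ -4705.6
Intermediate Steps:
b = 425938/1447 (b = 296 + 2374*(-1/1447) = 296 - 2374/1447 = 425938/1447 ≈ 294.36)
b + W = 425938/1447 - 5000 = -6809062/1447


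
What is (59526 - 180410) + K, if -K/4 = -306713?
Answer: 1105968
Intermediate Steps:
K = 1226852 (K = -4*(-306713) = 1226852)
(59526 - 180410) + K = (59526 - 180410) + 1226852 = -120884 + 1226852 = 1105968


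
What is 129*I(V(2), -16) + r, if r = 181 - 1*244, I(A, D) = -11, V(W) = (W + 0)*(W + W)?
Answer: -1482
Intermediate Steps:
V(W) = 2*W**2 (V(W) = W*(2*W) = 2*W**2)
r = -63 (r = 181 - 244 = -63)
129*I(V(2), -16) + r = 129*(-11) - 63 = -1419 - 63 = -1482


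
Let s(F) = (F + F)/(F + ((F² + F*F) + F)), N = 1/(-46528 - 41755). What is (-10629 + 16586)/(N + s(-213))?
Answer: -111491188172/88495 ≈ -1.2599e+6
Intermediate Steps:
N = -1/88283 (N = 1/(-88283) = -1/88283 ≈ -1.1327e-5)
s(F) = 2*F/(2*F + 2*F²) (s(F) = (2*F)/(F + ((F² + F²) + F)) = (2*F)/(F + (2*F² + F)) = (2*F)/(F + (F + 2*F²)) = (2*F)/(2*F + 2*F²) = 2*F/(2*F + 2*F²))
(-10629 + 16586)/(N + s(-213)) = (-10629 + 16586)/(-1/88283 + 1/(1 - 213)) = 5957/(-1/88283 + 1/(-212)) = 5957/(-1/88283 - 1/212) = 5957/(-88495/18715996) = 5957*(-18715996/88495) = -111491188172/88495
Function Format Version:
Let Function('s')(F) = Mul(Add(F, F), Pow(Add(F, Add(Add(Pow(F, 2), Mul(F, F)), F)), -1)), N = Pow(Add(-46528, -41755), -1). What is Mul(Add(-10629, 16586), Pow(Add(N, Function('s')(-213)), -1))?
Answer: Rational(-111491188172, 88495) ≈ -1.2599e+6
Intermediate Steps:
N = Rational(-1, 88283) (N = Pow(-88283, -1) = Rational(-1, 88283) ≈ -1.1327e-5)
Function('s')(F) = Mul(2, F, Pow(Add(Mul(2, F), Mul(2, Pow(F, 2))), -1)) (Function('s')(F) = Mul(Mul(2, F), Pow(Add(F, Add(Add(Pow(F, 2), Pow(F, 2)), F)), -1)) = Mul(Mul(2, F), Pow(Add(F, Add(Mul(2, Pow(F, 2)), F)), -1)) = Mul(Mul(2, F), Pow(Add(F, Add(F, Mul(2, Pow(F, 2)))), -1)) = Mul(Mul(2, F), Pow(Add(Mul(2, F), Mul(2, Pow(F, 2))), -1)) = Mul(2, F, Pow(Add(Mul(2, F), Mul(2, Pow(F, 2))), -1)))
Mul(Add(-10629, 16586), Pow(Add(N, Function('s')(-213)), -1)) = Mul(Add(-10629, 16586), Pow(Add(Rational(-1, 88283), Pow(Add(1, -213), -1)), -1)) = Mul(5957, Pow(Add(Rational(-1, 88283), Pow(-212, -1)), -1)) = Mul(5957, Pow(Add(Rational(-1, 88283), Rational(-1, 212)), -1)) = Mul(5957, Pow(Rational(-88495, 18715996), -1)) = Mul(5957, Rational(-18715996, 88495)) = Rational(-111491188172, 88495)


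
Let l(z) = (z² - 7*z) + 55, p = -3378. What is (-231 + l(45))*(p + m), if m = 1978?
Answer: -2147600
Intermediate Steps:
l(z) = 55 + z² - 7*z
(-231 + l(45))*(p + m) = (-231 + (55 + 45² - 7*45))*(-3378 + 1978) = (-231 + (55 + 2025 - 315))*(-1400) = (-231 + 1765)*(-1400) = 1534*(-1400) = -2147600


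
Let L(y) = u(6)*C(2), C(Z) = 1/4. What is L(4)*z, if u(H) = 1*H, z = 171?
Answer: 513/2 ≈ 256.50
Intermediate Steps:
C(Z) = ¼ (C(Z) = 1*(¼) = ¼)
u(H) = H
L(y) = 3/2 (L(y) = 6*(¼) = 3/2)
L(4)*z = (3/2)*171 = 513/2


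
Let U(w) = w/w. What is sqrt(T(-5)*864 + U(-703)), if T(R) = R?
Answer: I*sqrt(4319) ≈ 65.719*I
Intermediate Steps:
U(w) = 1
sqrt(T(-5)*864 + U(-703)) = sqrt(-5*864 + 1) = sqrt(-4320 + 1) = sqrt(-4319) = I*sqrt(4319)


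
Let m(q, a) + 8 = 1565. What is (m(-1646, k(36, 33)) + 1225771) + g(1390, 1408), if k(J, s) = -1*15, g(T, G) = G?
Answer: 1228736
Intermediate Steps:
k(J, s) = -15
m(q, a) = 1557 (m(q, a) = -8 + 1565 = 1557)
(m(-1646, k(36, 33)) + 1225771) + g(1390, 1408) = (1557 + 1225771) + 1408 = 1227328 + 1408 = 1228736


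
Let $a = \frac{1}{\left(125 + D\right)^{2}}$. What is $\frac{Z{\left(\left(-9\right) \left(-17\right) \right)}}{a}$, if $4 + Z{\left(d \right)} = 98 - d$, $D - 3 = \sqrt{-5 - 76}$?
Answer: $-961877 - 135936 i \approx -9.6188 \cdot 10^{5} - 1.3594 \cdot 10^{5} i$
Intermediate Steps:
$D = 3 + 9 i$ ($D = 3 + \sqrt{-5 - 76} = 3 + \sqrt{-81} = 3 + 9 i \approx 3.0 + 9.0 i$)
$Z{\left(d \right)} = 94 - d$ ($Z{\left(d \right)} = -4 - \left(-98 + d\right) = 94 - d$)
$a = \frac{1}{\left(128 + 9 i\right)^{2}}$ ($a = \frac{1}{\left(125 + \left(3 + 9 i\right)\right)^{2}} = \frac{1}{\left(128 + 9 i\right)^{2}} \approx 6.0137 \cdot 10^{-5} - 8.4988 \cdot 10^{-6} i$)
$\frac{Z{\left(\left(-9\right) \left(-17\right) \right)}}{a} = \frac{94 - \left(-9\right) \left(-17\right)}{\frac{16303}{271096225} - \frac{2304 i}{271096225}} = \left(94 - 153\right) 271096225 \left(\frac{16303}{271096225} + \frac{2304 i}{271096225}\right) = - 59 \cdot 271096225 \left(\frac{16303}{271096225} + \frac{2304 i}{271096225}\right) = - 15994677275 \left(\frac{16303}{271096225} + \frac{2304 i}{271096225}\right)$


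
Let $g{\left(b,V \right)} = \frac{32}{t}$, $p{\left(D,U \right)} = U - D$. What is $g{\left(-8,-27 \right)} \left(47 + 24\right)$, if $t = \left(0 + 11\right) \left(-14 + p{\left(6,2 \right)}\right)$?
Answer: $- \frac{1136}{99} \approx -11.475$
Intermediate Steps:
$t = -198$ ($t = \left(0 + 11\right) \left(-14 + \left(2 - 6\right)\right) = 11 \left(-14 + \left(2 - 6\right)\right) = 11 \left(-14 - 4\right) = 11 \left(-18\right) = -198$)
$g{\left(b,V \right)} = - \frac{16}{99}$ ($g{\left(b,V \right)} = \frac{32}{-198} = 32 \left(- \frac{1}{198}\right) = - \frac{16}{99}$)
$g{\left(-8,-27 \right)} \left(47 + 24\right) = - \frac{16 \left(47 + 24\right)}{99} = \left(- \frac{16}{99}\right) 71 = - \frac{1136}{99}$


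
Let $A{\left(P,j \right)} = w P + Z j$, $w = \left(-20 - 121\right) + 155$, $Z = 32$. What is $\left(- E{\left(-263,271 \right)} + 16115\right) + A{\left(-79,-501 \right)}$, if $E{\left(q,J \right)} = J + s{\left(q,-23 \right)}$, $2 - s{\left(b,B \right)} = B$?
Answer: $-1319$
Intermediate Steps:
$w = 14$ ($w = -141 + 155 = 14$)
$s{\left(b,B \right)} = 2 - B$
$A{\left(P,j \right)} = 14 P + 32 j$
$E{\left(q,J \right)} = 25 + J$ ($E{\left(q,J \right)} = J + \left(2 - -23\right) = J + \left(2 + 23\right) = J + 25 = 25 + J$)
$\left(- E{\left(-263,271 \right)} + 16115\right) + A{\left(-79,-501 \right)} = \left(- (25 + 271) + 16115\right) + \left(14 \left(-79\right) + 32 \left(-501\right)\right) = \left(\left(-1\right) 296 + 16115\right) - 17138 = \left(-296 + 16115\right) - 17138 = 15819 - 17138 = -1319$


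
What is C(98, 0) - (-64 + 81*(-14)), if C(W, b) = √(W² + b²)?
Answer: 1296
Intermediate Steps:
C(98, 0) - (-64 + 81*(-14)) = √(98² + 0²) - (-64 + 81*(-14)) = √(9604 + 0) - (-64 - 1134) = √9604 - 1*(-1198) = 98 + 1198 = 1296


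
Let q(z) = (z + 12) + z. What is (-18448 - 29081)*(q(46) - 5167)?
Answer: 240639327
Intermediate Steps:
q(z) = 12 + 2*z (q(z) = (12 + z) + z = 12 + 2*z)
(-18448 - 29081)*(q(46) - 5167) = (-18448 - 29081)*((12 + 2*46) - 5167) = -47529*((12 + 92) - 5167) = -47529*(104 - 5167) = -47529*(-5063) = 240639327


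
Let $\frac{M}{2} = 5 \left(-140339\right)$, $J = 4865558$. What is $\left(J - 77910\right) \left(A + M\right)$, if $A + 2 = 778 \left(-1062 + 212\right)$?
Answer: $-9885018524416$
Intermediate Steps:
$M = -1403390$ ($M = 2 \cdot 5 \left(-140339\right) = 2 \left(-701695\right) = -1403390$)
$A = -661302$ ($A = -2 + 778 \left(-1062 + 212\right) = -2 + 778 \left(-850\right) = -2 - 661300 = -661302$)
$\left(J - 77910\right) \left(A + M\right) = \left(4865558 - 77910\right) \left(-661302 - 1403390\right) = 4787648 \left(-2064692\right) = -9885018524416$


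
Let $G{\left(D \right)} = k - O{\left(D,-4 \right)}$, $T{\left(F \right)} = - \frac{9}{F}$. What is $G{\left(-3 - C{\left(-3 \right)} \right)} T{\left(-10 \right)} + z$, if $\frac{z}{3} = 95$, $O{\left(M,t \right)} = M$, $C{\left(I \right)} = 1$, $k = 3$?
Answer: $\frac{2913}{10} \approx 291.3$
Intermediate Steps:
$z = 285$ ($z = 3 \cdot 95 = 285$)
$G{\left(D \right)} = 3 - D$
$G{\left(-3 - C{\left(-3 \right)} \right)} T{\left(-10 \right)} + z = \left(3 - \left(-3 - 1\right)\right) \left(- \frac{9}{-10}\right) + 285 = \left(3 - \left(-3 - 1\right)\right) \left(\left(-9\right) \left(- \frac{1}{10}\right)\right) + 285 = \left(3 - -4\right) \frac{9}{10} + 285 = \left(3 + 4\right) \frac{9}{10} + 285 = 7 \cdot \frac{9}{10} + 285 = \frac{63}{10} + 285 = \frac{2913}{10}$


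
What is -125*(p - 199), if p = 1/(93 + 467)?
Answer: 2785975/112 ≈ 24875.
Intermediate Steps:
p = 1/560 ≈ 0.0017857
-125*(p - 199) = -125*(1/560 - 199) = -125*(-111439/560) = 2785975/112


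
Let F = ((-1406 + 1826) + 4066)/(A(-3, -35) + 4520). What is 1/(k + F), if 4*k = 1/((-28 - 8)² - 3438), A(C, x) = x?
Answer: 12809160/12810521 ≈ 0.99989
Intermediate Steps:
k = -1/8568 (k = 1/(4*((-28 - 8)² - 3438)) = 1/(4*((-36)² - 3438)) = 1/(4*(1296 - 3438)) = (¼)/(-2142) = (¼)*(-1/2142) = -1/8568 ≈ -0.00011671)
F = 4486/4485 (F = ((-1406 + 1826) + 4066)/(-35 + 4520) = (420 + 4066)/4485 = 4486*(1/4485) = 4486/4485 ≈ 1.0002)
1/(k + F) = 1/(-1/8568 + 4486/4485) = 1/(12810521/12809160) = 12809160/12810521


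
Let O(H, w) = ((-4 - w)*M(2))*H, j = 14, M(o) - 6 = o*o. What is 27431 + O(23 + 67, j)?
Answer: 11231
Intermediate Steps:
M(o) = 6 + o² (M(o) = 6 + o*o = 6 + o²)
O(H, w) = H*(-40 - 10*w) (O(H, w) = ((-4 - w)*(6 + 2²))*H = ((-4 - w)*(6 + 4))*H = ((-4 - w)*10)*H = (-40 - 10*w)*H = H*(-40 - 10*w))
27431 + O(23 + 67, j) = 27431 - 10*(23 + 67)*(4 + 14) = 27431 - 10*90*18 = 27431 - 16200 = 11231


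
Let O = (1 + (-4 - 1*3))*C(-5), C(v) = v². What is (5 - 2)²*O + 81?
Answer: -1269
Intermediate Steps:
O = -150 (O = (1 + (-4 - 1*3))*(-5)² = (1 + (-4 - 3))*25 = (1 - 7)*25 = -6*25 = -150)
(5 - 2)²*O + 81 = (5 - 2)²*(-150) + 81 = 3²*(-150) + 81 = 9*(-150) + 81 = -1350 + 81 = -1269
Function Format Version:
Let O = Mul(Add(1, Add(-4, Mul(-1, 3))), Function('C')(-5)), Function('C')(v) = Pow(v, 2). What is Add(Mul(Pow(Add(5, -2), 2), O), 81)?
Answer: -1269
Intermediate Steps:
O = -150 (O = Mul(Add(1, Add(-4, Mul(-1, 3))), Pow(-5, 2)) = Mul(Add(1, Add(-4, -3)), 25) = Mul(Add(1, -7), 25) = Mul(-6, 25) = -150)
Add(Mul(Pow(Add(5, -2), 2), O), 81) = Add(Mul(Pow(Add(5, -2), 2), -150), 81) = Add(Mul(Pow(3, 2), -150), 81) = Add(Mul(9, -150), 81) = Add(-1350, 81) = -1269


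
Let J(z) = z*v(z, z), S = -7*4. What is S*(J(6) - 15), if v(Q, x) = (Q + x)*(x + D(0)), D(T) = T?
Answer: -11676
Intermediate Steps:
S = -28
v(Q, x) = x*(Q + x) (v(Q, x) = (Q + x)*(x + 0) = (Q + x)*x = x*(Q + x))
J(z) = 2*z³ (J(z) = z*(z*(z + z)) = z*(z*(2*z)) = z*(2*z²) = 2*z³)
S*(J(6) - 15) = -28*(2*6³ - 15) = -28*(2*216 - 15) = -28*(432 - 15) = -28*417 = -11676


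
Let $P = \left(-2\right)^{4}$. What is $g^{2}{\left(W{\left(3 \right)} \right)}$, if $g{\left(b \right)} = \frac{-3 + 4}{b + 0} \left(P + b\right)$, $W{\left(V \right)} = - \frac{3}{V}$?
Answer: $225$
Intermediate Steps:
$P = 16$
$g{\left(b \right)} = \frac{16 + b}{b}$ ($g{\left(b \right)} = \frac{-3 + 4}{b + 0} \left(16 + b\right) = 1 \frac{1}{b} \left(16 + b\right) = \frac{16 + b}{b}$)
$g^{2}{\left(W{\left(3 \right)} \right)} = \left(\frac{16 - \frac{3}{3}}{\left(-3\right) \frac{1}{3}}\right)^{2} = \left(\frac{16 - 1}{\left(-3\right) \frac{1}{3}}\right)^{2} = \left(\frac{16 - 1}{-1}\right)^{2} = \left(\left(-1\right) 15\right)^{2} = \left(-15\right)^{2} = 225$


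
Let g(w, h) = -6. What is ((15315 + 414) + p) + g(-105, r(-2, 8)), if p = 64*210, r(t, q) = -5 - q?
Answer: 29163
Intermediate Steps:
p = 13440
((15315 + 414) + p) + g(-105, r(-2, 8)) = ((15315 + 414) + 13440) - 6 = (15729 + 13440) - 6 = 29169 - 6 = 29163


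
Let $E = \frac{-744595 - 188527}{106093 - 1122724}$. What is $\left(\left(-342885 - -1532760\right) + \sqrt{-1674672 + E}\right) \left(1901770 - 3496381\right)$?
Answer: $-1897387763625 - \frac{177179 i \sqrt{21368360360757410}}{12551} \approx -1.8974 \cdot 10^{12} - 2.0636 \cdot 10^{9} i$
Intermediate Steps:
$E = \frac{933122}{1016631}$ ($E = - \frac{933122}{-1016631} = \left(-933122\right) \left(- \frac{1}{1016631}\right) = \frac{933122}{1016631} \approx 0.91786$)
$\left(\left(-342885 - -1532760\right) + \sqrt{-1674672 + E}\right) \left(1901770 - 3496381\right) = \left(\left(-342885 - -1532760\right) + \sqrt{-1674672 + \frac{933122}{1016631}}\right) \left(1901770 - 3496381\right) = \left(\left(-342885 + 1532760\right) + \sqrt{- \frac{1702522536910}{1016631}}\right) \left(1901770 - 3496381\right) = \left(1189875 + \frac{i \sqrt{21368360360757410}}{112959}\right) \left(1901770 - 3496381\right) = \left(1189875 + \frac{i \sqrt{21368360360757410}}{112959}\right) \left(-1594611\right) = -1897387763625 - \frac{177179 i \sqrt{21368360360757410}}{12551}$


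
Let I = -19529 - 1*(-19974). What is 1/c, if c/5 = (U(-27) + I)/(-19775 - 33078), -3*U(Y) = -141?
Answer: -52853/2460 ≈ -21.485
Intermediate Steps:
U(Y) = 47 (U(Y) = -1/3*(-141) = 47)
I = 445 (I = -19529 + 19974 = 445)
c = -2460/52853 (c = 5*((47 + 445)/(-19775 - 33078)) = 5*(492/(-52853)) = 5*(492*(-1/52853)) = 5*(-492/52853) = -2460/52853 ≈ -0.046544)
1/c = 1/(-2460/52853) = -52853/2460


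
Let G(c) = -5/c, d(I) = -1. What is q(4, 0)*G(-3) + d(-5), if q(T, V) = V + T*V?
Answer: -1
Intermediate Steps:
q(4, 0)*G(-3) + d(-5) = (0*(1 + 4))*(-5/(-3)) - 1 = (0*5)*(-5*(-1/3)) - 1 = 0*(5/3) - 1 = 0 - 1 = -1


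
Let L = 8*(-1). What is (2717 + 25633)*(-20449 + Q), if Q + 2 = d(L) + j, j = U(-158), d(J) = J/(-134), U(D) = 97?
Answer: -38661291900/67 ≈ -5.7703e+8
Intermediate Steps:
L = -8
d(J) = -J/134 (d(J) = J*(-1/134) = -J/134)
j = 97
Q = 6369/67 (Q = -2 + (-1/134*(-8) + 97) = -2 + (4/67 + 97) = -2 + 6503/67 = 6369/67 ≈ 95.060)
(2717 + 25633)*(-20449 + Q) = (2717 + 25633)*(-20449 + 6369/67) = 28350*(-1363714/67) = -38661291900/67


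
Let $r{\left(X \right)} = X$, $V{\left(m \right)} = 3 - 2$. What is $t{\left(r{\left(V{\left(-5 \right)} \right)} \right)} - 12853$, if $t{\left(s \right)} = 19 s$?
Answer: $-12834$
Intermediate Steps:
$V{\left(m \right)} = 1$
$t{\left(r{\left(V{\left(-5 \right)} \right)} \right)} - 12853 = 19 \cdot 1 - 12853 = 19 - 12853 = -12834$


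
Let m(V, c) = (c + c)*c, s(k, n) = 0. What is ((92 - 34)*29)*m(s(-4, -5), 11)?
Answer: 407044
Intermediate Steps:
m(V, c) = 2*c² (m(V, c) = (2*c)*c = 2*c²)
((92 - 34)*29)*m(s(-4, -5), 11) = ((92 - 34)*29)*(2*11²) = (58*29)*(2*121) = 1682*242 = 407044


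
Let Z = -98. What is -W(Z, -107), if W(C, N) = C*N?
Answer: -10486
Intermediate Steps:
-W(Z, -107) = -(-98)*(-107) = -1*10486 = -10486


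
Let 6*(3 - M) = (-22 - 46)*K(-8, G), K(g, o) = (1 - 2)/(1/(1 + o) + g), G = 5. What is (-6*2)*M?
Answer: -2508/47 ≈ -53.362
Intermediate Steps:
K(g, o) = -1/(g + 1/(1 + o))
M = 209/47 (M = 3 - (-22 - 46)*(-1 - 1*5)/(1 - 8 - 8*5)/6 = 3 - (-34)*(-1 - 5)/(1 - 8 - 40)/3 = 3 - (-34)*-6/(-47)/3 = 3 - (-34)*(-1/47*(-6))/3 = 3 - (-34)*6/(3*47) = 3 - 1/6*(-408/47) = 3 + 68/47 = 209/47 ≈ 4.4468)
(-6*2)*M = -6*2*(209/47) = -12*209/47 = -2508/47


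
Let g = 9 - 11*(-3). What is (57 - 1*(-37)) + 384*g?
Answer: 16222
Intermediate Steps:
g = 42 (g = 9 + 33 = 42)
(57 - 1*(-37)) + 384*g = (57 - 1*(-37)) + 384*42 = (57 + 37) + 16128 = 94 + 16128 = 16222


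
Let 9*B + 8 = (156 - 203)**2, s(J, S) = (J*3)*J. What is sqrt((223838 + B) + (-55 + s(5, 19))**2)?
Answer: sqrt(2020343)/3 ≈ 473.80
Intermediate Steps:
s(J, S) = 3*J**2 (s(J, S) = (3*J)*J = 3*J**2)
B = 2201/9 (B = -8/9 + (156 - 203)**2/9 = -8/9 + (1/9)*(-47)**2 = -8/9 + (1/9)*2209 = -8/9 + 2209/9 = 2201/9 ≈ 244.56)
sqrt((223838 + B) + (-55 + s(5, 19))**2) = sqrt((223838 + 2201/9) + (-55 + 3*5**2)**2) = sqrt(2016743/9 + (-55 + 3*25)**2) = sqrt(2016743/9 + (-55 + 75)**2) = sqrt(2016743/9 + 20**2) = sqrt(2016743/9 + 400) = sqrt(2020343/9) = sqrt(2020343)/3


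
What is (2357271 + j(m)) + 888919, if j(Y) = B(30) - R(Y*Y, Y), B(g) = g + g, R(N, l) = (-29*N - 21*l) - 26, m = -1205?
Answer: 45329696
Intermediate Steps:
R(N, l) = -26 - 29*N - 21*l
B(g) = 2*g
j(Y) = 86 + 21*Y + 29*Y² (j(Y) = 2*30 - (-26 - 29*Y*Y - 21*Y) = 60 - (-26 - 29*Y² - 21*Y) = 60 + (26 + 21*Y + 29*Y²) = 86 + 21*Y + 29*Y²)
(2357271 + j(m)) + 888919 = (2357271 + (86 + 21*(-1205) + 29*(-1205)²)) + 888919 = (2357271 + (86 - 25305 + 29*1452025)) + 888919 = (2357271 + (86 - 25305 + 42108725)) + 888919 = (2357271 + 42083506) + 888919 = 44440777 + 888919 = 45329696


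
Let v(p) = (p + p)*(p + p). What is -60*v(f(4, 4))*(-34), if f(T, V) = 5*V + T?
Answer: 4700160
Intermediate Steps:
f(T, V) = T + 5*V
v(p) = 4*p² (v(p) = (2*p)*(2*p) = 4*p²)
-60*v(f(4, 4))*(-34) = -60*4*(4 + 5*4)²*(-34) = -60*4*(4 + 20)²*(-34) = -60*4*24²*(-34) = -60*4*576*(-34) = -138240*(-34) = -60*(-78336) = 4700160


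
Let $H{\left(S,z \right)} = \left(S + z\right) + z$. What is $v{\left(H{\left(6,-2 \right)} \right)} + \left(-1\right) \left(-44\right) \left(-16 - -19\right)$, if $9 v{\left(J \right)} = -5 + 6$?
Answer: $\frac{1189}{9} \approx 132.11$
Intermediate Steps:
$H{\left(S,z \right)} = S + 2 z$
$v{\left(J \right)} = \frac{1}{9}$ ($v{\left(J \right)} = \frac{-5 + 6}{9} = \frac{1}{9} \cdot 1 = \frac{1}{9}$)
$v{\left(H{\left(6,-2 \right)} \right)} + \left(-1\right) \left(-44\right) \left(-16 - -19\right) = \frac{1}{9} + \left(-1\right) \left(-44\right) \left(-16 - -19\right) = \frac{1}{9} + 44 \left(-16 + 19\right) = \frac{1}{9} + 44 \cdot 3 = \frac{1}{9} + 132 = \frac{1189}{9}$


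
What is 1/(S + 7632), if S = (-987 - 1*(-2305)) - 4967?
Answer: 1/3983 ≈ 0.00025107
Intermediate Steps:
S = -3649 (S = (-987 + 2305) - 4967 = 1318 - 4967 = -3649)
1/(S + 7632) = 1/(-3649 + 7632) = 1/3983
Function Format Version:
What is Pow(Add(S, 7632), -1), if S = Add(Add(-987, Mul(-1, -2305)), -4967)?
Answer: Rational(1, 3983) ≈ 0.00025107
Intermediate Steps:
S = -3649 (S = Add(Add(-987, 2305), -4967) = Add(1318, -4967) = -3649)
Pow(Add(S, 7632), -1) = Pow(Add(-3649, 7632), -1) = Pow(3983, -1) = Rational(1, 3983)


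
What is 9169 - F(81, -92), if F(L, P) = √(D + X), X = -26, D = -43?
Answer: 9169 - I*√69 ≈ 9169.0 - 8.3066*I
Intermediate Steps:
F(L, P) = I*√69 (F(L, P) = √(-43 - 26) = √(-69) = I*√69)
9169 - F(81, -92) = 9169 - I*√69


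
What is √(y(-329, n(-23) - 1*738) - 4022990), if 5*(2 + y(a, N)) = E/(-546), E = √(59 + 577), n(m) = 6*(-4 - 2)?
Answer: √(-7495739269200 - 1365*√159)/1365 ≈ 2005.7*I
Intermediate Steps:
n(m) = -36 (n(m) = 6*(-6) = -36)
E = 2*√159 (E = √636 = 2*√159 ≈ 25.219)
y(a, N) = -2 - √159/1365 (y(a, N) = -2 + ((2*√159)/(-546))/5 = -2 + ((2*√159)*(-1/546))/5 = -2 + (-√159/273)/5 = -2 - √159/1365)
√(y(-329, n(-23) - 1*738) - 4022990) = √((-2 - √159/1365) - 4022990) = √(-4022992 - √159/1365)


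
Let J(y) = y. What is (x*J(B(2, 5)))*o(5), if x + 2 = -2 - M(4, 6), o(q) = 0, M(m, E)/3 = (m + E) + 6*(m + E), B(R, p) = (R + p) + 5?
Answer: 0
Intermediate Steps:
B(R, p) = 5 + R + p
M(m, E) = 21*E + 21*m (M(m, E) = 3*((m + E) + 6*(m + E)) = 3*((E + m) + 6*(E + m)) = 3*((E + m) + (6*E + 6*m)) = 3*(7*E + 7*m) = 21*E + 21*m)
x = -214 (x = -2 + (-2 - (21*6 + 21*4)) = -2 + (-2 - (126 + 84)) = -2 + (-2 - 1*210) = -2 + (-2 - 210) = -2 - 212 = -214)
(x*J(B(2, 5)))*o(5) = -214*(5 + 2 + 5)*0 = -214*12*0 = -2568*0 = 0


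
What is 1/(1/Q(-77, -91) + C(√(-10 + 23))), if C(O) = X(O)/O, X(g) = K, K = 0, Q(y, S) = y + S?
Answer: -168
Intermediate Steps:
Q(y, S) = S + y
X(g) = 0
C(O) = 0 (C(O) = 0/O = 0)
1/(1/Q(-77, -91) + C(√(-10 + 23))) = 1/(1/(-91 - 77) + 0) = 1/(1/(-168) + 0) = 1/(-1/168 + 0) = 1/(-1/168) = -168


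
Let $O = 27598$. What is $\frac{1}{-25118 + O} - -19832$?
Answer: $\frac{49183361}{2480} \approx 19832.0$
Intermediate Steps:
$\frac{1}{-25118 + O} - -19832 = \frac{1}{-25118 + 27598} - -19832 = \frac{1}{2480} + 19832 = \frac{49183361}{2480}$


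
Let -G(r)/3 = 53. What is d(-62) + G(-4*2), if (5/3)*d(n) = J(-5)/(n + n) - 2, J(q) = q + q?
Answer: -49647/310 ≈ -160.15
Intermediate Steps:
J(q) = 2*q
G(r) = -159 (G(r) = -3*53 = -159)
d(n) = -6/5 - 3/n (d(n) = 3*((2*(-5))/(n + n) - 2)/5 = 3*(-10*1/(2*n) - 2)/5 = 3*(-5/n - 2)/5 = 3*(-2 - 5/n)/5 = -6/5 - 3/n)
d(-62) + G(-4*2) = (-6/5 - 3/(-62)) - 159 = (-6/5 - 3*(-1/62)) - 159 = (-6/5 + 3/62) - 159 = -357/310 - 159 = -49647/310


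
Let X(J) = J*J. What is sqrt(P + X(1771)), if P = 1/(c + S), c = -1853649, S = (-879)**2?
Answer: sqrt(25452617218640189)/90084 ≈ 1771.0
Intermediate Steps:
S = 772641
X(J) = J**2
P = -1/1081008 (P = 1/(-1853649 + 772641) = 1/(-1081008) = -1/1081008 ≈ -9.2506e-7)
sqrt(P + X(1771)) = sqrt(-1/1081008 + 1771**2) = sqrt(-1/1081008 + 3136441) = sqrt(3390517812527/1081008) = sqrt(25452617218640189)/90084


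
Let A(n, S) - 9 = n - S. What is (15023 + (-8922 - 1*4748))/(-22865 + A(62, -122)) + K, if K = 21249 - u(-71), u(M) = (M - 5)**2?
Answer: 350802503/22672 ≈ 15473.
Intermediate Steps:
u(M) = (-5 + M)**2
A(n, S) = 9 + n - S (A(n, S) = 9 + (n - S) = 9 + n - S)
K = 15473 (K = 21249 - (-5 - 71)**2 = 21249 - 1*(-76)**2 = 21249 - 1*5776 = 21249 - 5776 = 15473)
(15023 + (-8922 - 1*4748))/(-22865 + A(62, -122)) + K = (15023 + (-8922 - 1*4748))/(-22865 + (9 + 62 - 1*(-122))) + 15473 = (15023 + (-8922 - 4748))/(-22865 + (9 + 62 + 122)) + 15473 = (15023 - 13670)/(-22865 + 193) + 15473 = 1353/(-22672) + 15473 = 1353*(-1/22672) + 15473 = -1353/22672 + 15473 = 350802503/22672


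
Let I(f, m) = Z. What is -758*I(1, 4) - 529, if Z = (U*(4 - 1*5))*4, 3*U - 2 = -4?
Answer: -7651/3 ≈ -2550.3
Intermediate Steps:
U = -2/3 (U = 2/3 + (1/3)*(-4) = 2/3 - 4/3 = -2/3 ≈ -0.66667)
Z = 8/3 (Z = -2*(4 - 1*5)/3*4 = -2*(4 - 5)/3*4 = -2/3*(-1)*4 = (2/3)*4 = 8/3 ≈ 2.6667)
I(f, m) = 8/3
-758*I(1, 4) - 529 = -758*8/3 - 529 = -6064/3 - 529 = -7651/3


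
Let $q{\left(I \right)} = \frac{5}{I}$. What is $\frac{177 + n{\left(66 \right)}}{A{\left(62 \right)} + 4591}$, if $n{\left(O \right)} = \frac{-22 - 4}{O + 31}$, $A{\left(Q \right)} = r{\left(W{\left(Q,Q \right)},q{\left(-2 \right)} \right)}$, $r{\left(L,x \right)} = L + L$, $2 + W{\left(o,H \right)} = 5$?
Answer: $\frac{17143}{445909} \approx 0.038445$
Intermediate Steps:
$W{\left(o,H \right)} = 3$ ($W{\left(o,H \right)} = -2 + 5 = 3$)
$r{\left(L,x \right)} = 2 L$
$A{\left(Q \right)} = 6$ ($A{\left(Q \right)} = 2 \cdot 3 = 6$)
$n{\left(O \right)} = - \frac{26}{31 + O}$
$\frac{177 + n{\left(66 \right)}}{A{\left(62 \right)} + 4591} = \frac{177 - \frac{26}{31 + 66}}{6 + 4591} = \frac{177 - \frac{26}{97}}{4597} = \left(177 - \frac{26}{97}\right) \frac{1}{4597} = \frac{17143}{97} \cdot \frac{1}{4597} = \frac{17143}{445909}$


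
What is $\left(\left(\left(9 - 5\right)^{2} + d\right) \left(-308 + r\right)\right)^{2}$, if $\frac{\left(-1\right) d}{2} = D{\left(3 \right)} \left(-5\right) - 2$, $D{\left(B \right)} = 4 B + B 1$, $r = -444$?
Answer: $16343065600$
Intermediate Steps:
$D{\left(B \right)} = 5 B$ ($D{\left(B \right)} = 4 B + B = 5 B$)
$d = 154$ ($d = - 2 \left(5 \cdot 3 \left(-5\right) - 2\right) = - 2 \left(15 \left(-5\right) - 2\right) = - 2 \left(-75 - 2\right) = \left(-2\right) \left(-77\right) = 154$)
$\left(\left(\left(9 - 5\right)^{2} + d\right) \left(-308 + r\right)\right)^{2} = \left(\left(\left(9 - 5\right)^{2} + 154\right) \left(-308 - 444\right)\right)^{2} = \left(\left(4^{2} + 154\right) \left(-752\right)\right)^{2} = \left(\left(16 + 154\right) \left(-752\right)\right)^{2} = \left(170 \left(-752\right)\right)^{2} = \left(-127840\right)^{2} = 16343065600$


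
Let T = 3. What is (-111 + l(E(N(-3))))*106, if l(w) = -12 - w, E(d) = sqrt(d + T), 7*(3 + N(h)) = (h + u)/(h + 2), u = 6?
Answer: -13038 - 106*I*sqrt(21)/7 ≈ -13038.0 - 69.393*I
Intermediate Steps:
N(h) = -3 + (6 + h)/(7*(2 + h)) (N(h) = -3 + ((h + 6)/(h + 2))/7 = -3 + ((6 + h)/(2 + h))/7 = -3 + (6 + h)/(7*(2 + h)))
E(d) = sqrt(3 + d) (E(d) = sqrt(d + 3) = sqrt(3 + d))
(-111 + l(E(N(-3))))*106 = (-111 + (-12 - sqrt(3 + 4*(-9 - 5*(-3))/(7*(2 - 3)))))*106 = (-111 + (-12 - sqrt(3 + (4/7)*(-9 + 15)/(-1))))*106 = (-111 + (-12 - sqrt(3 + (4/7)*(-1)*6)))*106 = (-111 + (-12 - sqrt(3 - 24/7)))*106 = (-111 + (-12 - sqrt(-3/7)))*106 = (-111 + (-12 - I*sqrt(21)/7))*106 = (-123 - I*sqrt(21)/7)*106 = -13038 - 106*I*sqrt(21)/7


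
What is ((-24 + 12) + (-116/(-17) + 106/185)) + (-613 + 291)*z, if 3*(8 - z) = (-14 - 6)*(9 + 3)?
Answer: -89131198/3145 ≈ -28341.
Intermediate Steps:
z = 88 (z = 8 - (-14 - 6)*(9 + 3)/3 = 8 - (-20)*12/3 = 8 - ⅓*(-240) = 8 + 80 = 88)
((-24 + 12) + (-116/(-17) + 106/185)) + (-613 + 291)*z = ((-24 + 12) + (-116/(-17) + 106/185)) + (-613 + 291)*88 = (-12 + (-116*(-1/17) + 106*(1/185))) - 322*88 = (-12 + (116/17 + 106/185)) - 28336 = (-12 + 23262/3145) - 28336 = -14478/3145 - 28336 = -89131198/3145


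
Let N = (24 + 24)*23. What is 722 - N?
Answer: -382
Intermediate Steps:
N = 1104 (N = 48*23 = 1104)
722 - N = 722 - 1*1104 = 722 - 1104 = -382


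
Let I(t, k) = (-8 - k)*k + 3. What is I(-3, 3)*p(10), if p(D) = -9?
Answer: 270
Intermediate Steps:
I(t, k) = 3 + k*(-8 - k) (I(t, k) = k*(-8 - k) + 3 = 3 + k*(-8 - k))
I(-3, 3)*p(10) = (3 - 1*3² - 8*3)*(-9) = (3 - 1*9 - 24)*(-9) = (3 - 9 - 24)*(-9) = -30*(-9) = 270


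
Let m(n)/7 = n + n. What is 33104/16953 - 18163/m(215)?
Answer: -208274299/51028530 ≈ -4.0815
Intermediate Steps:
m(n) = 14*n (m(n) = 7*(n + n) = 7*(2*n) = 14*n)
33104/16953 - 18163/m(215) = 33104/16953 - 18163/(14*215) = 33104*(1/16953) - 18163/3010 = 33104/16953 - 18163*1/3010 = 33104/16953 - 18163/3010 = -208274299/51028530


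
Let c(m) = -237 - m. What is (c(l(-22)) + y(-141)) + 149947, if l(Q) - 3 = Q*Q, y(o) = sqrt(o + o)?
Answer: 149223 + I*sqrt(282) ≈ 1.4922e+5 + 16.793*I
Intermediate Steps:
y(o) = sqrt(2)*sqrt(o) (y(o) = sqrt(2*o) = sqrt(2)*sqrt(o))
l(Q) = 3 + Q**2 (l(Q) = 3 + Q*Q = 3 + Q**2)
(c(l(-22)) + y(-141)) + 149947 = ((-237 - (3 + (-22)**2)) + sqrt(2)*sqrt(-141)) + 149947 = ((-237 - (3 + 484)) + sqrt(2)*(I*sqrt(141))) + 149947 = ((-237 - 1*487) + I*sqrt(282)) + 149947 = ((-237 - 487) + I*sqrt(282)) + 149947 = (-724 + I*sqrt(282)) + 149947 = 149223 + I*sqrt(282)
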